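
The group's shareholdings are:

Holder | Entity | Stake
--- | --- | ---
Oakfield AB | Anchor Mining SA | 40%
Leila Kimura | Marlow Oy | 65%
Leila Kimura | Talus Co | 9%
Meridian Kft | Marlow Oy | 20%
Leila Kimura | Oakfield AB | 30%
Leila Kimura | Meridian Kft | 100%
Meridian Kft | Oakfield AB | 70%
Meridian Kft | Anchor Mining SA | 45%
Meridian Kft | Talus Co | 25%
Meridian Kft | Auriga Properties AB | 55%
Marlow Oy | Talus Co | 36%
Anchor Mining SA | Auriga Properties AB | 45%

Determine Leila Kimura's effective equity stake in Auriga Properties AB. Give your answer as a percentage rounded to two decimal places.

Leila reaches Auriga along 4 paths.
Via Meridian: 100% × 55% = 55%.
Via Meridian → Oakfield → Anchor: 100% × 70% × 40% × 45% = 12.6%.
Via Oakfield → Anchor: 30% × 40% × 45% = 5.4%.
Via Meridian → Anchor: 100% × 45% × 45% = 20.25%.
Total: 55% + 12.6% + 5.4% + 20.25% = 93.25%.

93.25%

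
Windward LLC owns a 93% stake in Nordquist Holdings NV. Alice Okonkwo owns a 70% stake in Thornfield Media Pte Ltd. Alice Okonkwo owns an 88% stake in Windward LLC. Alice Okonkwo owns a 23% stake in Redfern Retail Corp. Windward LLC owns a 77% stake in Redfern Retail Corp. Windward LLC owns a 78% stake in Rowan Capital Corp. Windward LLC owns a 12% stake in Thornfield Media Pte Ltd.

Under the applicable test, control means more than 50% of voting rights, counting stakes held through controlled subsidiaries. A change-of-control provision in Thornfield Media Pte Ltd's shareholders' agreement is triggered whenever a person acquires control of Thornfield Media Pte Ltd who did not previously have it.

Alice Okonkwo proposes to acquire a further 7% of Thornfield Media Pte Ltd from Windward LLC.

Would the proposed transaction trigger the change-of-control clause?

No

The purchase adds only to Alice's holdings (Windward's stake shrinks), so Alice is the only person who could newly come to control Thornfield.
Alice holds 88% of Windward, so Alice controls Windward.
Windward and Alice together hold 12% + 70% = 82% of Thornfield, so Alice controls Thornfield.
So Alice already controls Thornfield before the transaction.
After the purchase, Alice's direct stake in Thornfield rises to 70% + 7% = 77%, and Windward's stake falls to 5%.
Alice controlled Thornfield already, so this is not a new person acquiring control; every other person's position is unchanged or reduced.
No new person acquires control, so the clause is not triggered.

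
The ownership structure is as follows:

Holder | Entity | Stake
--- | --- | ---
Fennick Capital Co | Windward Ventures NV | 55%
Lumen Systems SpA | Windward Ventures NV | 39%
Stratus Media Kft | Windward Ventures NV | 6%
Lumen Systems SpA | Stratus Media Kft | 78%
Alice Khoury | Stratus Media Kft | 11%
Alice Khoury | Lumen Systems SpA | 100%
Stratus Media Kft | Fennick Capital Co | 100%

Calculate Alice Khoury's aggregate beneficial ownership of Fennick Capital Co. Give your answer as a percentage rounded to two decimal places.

89.00%

Alice reaches Fennick along 2 paths.
Via Stratus: 11% × 100% = 11%.
Via Lumen → Stratus: 100% × 78% × 100% = 78%.
Total: 11% + 78% = 89%.
Rounded: 89.00%.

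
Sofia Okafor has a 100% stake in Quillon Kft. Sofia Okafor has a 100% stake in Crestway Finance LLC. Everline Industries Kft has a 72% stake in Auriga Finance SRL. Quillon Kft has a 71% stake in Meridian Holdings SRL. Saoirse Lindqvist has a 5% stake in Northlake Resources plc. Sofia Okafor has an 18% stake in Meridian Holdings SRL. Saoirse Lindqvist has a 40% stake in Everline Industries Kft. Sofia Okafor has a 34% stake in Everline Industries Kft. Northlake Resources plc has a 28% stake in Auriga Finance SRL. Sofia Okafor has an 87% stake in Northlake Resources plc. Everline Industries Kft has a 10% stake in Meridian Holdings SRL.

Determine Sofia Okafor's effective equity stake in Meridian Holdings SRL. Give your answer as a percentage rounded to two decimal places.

Sofia reaches Meridian along 3 paths.
Via Quillon: 100% × 71% = 71%.
Via Everline: 34% × 10% = 3.4%.
Direct stake: 18% = 18%.
Total: 71% + 3.4% + 18% = 92.4%.
Rounded: 92.40%.

92.40%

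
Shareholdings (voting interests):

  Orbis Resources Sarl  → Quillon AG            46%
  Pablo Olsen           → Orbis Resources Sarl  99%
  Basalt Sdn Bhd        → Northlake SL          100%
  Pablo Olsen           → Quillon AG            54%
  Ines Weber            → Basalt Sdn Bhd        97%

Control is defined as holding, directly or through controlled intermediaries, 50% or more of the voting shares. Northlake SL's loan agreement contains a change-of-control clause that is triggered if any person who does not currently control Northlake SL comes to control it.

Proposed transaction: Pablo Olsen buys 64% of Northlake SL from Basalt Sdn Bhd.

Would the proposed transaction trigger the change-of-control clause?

The purchase adds only to Pablo's holdings (Basalt's stake shrinks), so Pablo is the only person who could newly come to control Northlake.
Pablo holds 99% of Orbis, so Pablo controls Orbis.
Orbis and Pablo together hold 46% + 54% = 100% of Quillon, so Pablo controls Quillon.
Neither Pablo nor any entity Pablo controls holds any voting interest in Northlake.
So before the transaction, Pablo does not control Northlake.
After the purchase, Pablo holds 64% of Northlake directly, and Basalt's stake falls to 36%.
Pablo holds 64% of Northlake, so Pablo controls Northlake.
Pablo did not control Northlake before and does after, so the clause is triggered.

Yes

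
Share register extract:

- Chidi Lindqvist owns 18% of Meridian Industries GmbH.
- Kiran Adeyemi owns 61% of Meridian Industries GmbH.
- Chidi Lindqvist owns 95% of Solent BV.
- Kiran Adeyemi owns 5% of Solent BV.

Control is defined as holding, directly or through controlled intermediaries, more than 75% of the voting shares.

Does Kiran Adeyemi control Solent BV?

No

Kiran's largest direct stake is 61% in Meridian, which does not meet the threshold, so Kiran controls no company.
In Solent, Kiran's side holds only 5%, not > 75%.
So Kiran does not control Solent.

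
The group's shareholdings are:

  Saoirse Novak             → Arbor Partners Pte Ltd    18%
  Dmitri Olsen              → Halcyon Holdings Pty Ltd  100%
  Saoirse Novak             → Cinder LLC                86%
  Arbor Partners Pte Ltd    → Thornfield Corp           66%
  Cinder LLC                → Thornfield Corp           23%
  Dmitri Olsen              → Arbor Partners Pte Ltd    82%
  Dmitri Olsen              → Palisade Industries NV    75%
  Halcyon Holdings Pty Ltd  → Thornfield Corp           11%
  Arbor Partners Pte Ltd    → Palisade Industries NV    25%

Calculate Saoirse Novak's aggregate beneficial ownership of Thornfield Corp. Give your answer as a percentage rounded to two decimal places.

Saoirse reaches Thornfield along 2 paths.
Via Cinder: 86% × 23% = 19.78%.
Via Arbor: 18% × 66% = 11.88%.
Total: 19.78% + 11.88% = 31.66%.

31.66%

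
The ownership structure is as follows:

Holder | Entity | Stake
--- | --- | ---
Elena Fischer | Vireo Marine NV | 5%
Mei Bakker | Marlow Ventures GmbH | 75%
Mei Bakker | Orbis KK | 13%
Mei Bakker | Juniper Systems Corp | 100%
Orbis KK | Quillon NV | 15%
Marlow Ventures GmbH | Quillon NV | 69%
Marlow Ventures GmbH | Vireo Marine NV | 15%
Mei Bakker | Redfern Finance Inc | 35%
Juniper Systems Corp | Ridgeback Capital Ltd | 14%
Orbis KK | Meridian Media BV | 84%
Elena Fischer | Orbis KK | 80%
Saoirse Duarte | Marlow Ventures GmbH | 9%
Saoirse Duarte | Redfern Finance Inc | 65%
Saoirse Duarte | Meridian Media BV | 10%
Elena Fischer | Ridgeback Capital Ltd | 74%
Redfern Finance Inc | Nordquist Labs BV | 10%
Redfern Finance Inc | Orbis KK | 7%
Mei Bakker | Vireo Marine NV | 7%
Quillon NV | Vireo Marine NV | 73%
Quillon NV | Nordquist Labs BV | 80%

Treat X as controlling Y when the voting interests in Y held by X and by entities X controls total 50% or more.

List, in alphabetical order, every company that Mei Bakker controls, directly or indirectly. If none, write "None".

Mei holds 100% of Juniper, so Mei controls Juniper.
Mei holds 75% of Marlow, so Mei controls Marlow.
Marlow holds 69% of Quillon, so Mei controls Quillon.
Quillon and Marlow and Mei together hold 73% + 15% + 7% = 95% of Vireo, so Mei controls Vireo.
Quillon holds 80% of Nordquist, so Mei controls Nordquist.
No other company's threshold is met.

Juniper Systems Corp, Marlow Ventures GmbH, Nordquist Labs BV, Quillon NV, Vireo Marine NV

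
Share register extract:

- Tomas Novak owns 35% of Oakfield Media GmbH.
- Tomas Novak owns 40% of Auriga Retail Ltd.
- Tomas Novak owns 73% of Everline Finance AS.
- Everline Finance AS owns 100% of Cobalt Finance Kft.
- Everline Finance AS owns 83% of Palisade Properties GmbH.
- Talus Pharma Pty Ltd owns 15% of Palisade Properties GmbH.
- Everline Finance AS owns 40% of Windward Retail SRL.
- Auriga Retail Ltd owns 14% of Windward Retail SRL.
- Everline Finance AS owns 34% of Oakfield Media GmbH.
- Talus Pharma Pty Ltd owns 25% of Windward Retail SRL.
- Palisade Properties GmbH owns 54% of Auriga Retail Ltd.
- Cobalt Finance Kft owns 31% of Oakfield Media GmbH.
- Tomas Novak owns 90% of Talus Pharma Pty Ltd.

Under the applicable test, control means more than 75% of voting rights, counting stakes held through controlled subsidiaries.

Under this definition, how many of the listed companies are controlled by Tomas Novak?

1

Tomas holds 90% of Talus, so Tomas controls Talus.
No other company's threshold is met.
Tomas controls 1 company.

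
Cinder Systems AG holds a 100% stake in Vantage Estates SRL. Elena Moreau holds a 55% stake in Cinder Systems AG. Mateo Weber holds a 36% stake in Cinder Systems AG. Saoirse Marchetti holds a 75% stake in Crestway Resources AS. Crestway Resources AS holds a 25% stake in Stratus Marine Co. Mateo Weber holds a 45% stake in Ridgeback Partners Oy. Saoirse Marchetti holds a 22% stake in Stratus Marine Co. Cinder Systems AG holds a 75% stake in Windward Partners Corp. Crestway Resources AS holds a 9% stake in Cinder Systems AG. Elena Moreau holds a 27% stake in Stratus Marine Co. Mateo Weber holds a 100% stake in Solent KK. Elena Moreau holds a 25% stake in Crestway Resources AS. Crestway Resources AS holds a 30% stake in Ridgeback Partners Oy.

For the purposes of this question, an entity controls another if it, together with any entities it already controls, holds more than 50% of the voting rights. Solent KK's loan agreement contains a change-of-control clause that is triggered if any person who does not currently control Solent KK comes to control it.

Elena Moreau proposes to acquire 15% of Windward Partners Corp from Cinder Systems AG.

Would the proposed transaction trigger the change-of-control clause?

The purchase adds only to Elena's holdings (Cinder's stake shrinks), so Elena is the only person who could newly come to control Solent.
Elena holds 55% of Cinder, so Elena controls Cinder.
Cinder holds 100% of Vantage, so Elena controls Vantage.
Cinder holds 75% of Windward, so Elena controls Windward.
Neither Elena nor any entity Elena controls holds any voting interest in Solent.
So before the transaction, Elena does not control Solent.
After the purchase, Elena holds 15% of Windward directly, and Cinder's stake falls to 60%.
Cinder and Elena together hold 60% + 15% = 75% of Windward, so Elena controls Windward.
After the transaction, neither Elena nor any entity Elena controls holds a voting interest in Solent, so Elena still does not control it.
No new person acquires control, so the clause is not triggered.

No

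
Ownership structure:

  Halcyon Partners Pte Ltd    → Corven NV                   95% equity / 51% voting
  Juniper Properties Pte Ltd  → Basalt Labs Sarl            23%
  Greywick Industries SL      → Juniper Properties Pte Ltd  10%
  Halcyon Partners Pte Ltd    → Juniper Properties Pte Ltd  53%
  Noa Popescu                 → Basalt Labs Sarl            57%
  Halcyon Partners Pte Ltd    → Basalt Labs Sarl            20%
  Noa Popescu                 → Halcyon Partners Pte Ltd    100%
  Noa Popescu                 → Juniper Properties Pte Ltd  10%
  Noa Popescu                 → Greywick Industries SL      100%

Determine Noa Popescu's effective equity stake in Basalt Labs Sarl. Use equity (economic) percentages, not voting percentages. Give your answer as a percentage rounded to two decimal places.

93.79%

Noa reaches Basalt along 5 paths.
Direct stake: 57% = 57%.
Via Halcyon: 100% × 20% = 20%.
Via Greywick → Juniper: 100% × 10% × 23% = 2.3%.
Via Juniper: 10% × 23% = 2.3%.
Via Halcyon → Juniper: 100% × 53% × 23% = 12.19%.
Total: 57% + 20% + 2.3% + 2.3% + 12.19% = 93.79%.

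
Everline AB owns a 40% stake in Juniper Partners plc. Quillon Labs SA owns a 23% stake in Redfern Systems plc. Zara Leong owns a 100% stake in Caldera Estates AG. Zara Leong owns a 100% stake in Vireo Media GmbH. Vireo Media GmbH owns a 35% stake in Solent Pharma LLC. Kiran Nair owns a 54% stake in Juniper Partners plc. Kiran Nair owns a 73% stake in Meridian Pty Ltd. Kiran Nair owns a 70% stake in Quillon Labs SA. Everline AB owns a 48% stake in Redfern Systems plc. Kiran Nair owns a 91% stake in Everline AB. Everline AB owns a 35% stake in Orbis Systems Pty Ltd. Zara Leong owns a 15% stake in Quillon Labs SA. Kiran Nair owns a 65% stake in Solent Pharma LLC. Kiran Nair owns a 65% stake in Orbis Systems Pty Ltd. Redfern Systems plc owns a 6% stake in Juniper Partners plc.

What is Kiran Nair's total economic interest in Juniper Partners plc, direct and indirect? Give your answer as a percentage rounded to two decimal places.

Kiran reaches Juniper along 4 paths.
Via Everline: 91% × 40% = 36.4%.
Via Quillon → Redfern: 70% × 23% × 6% = 0.966%.
Via Everline → Redfern: 91% × 48% × 6% = 2.6208%.
Direct stake: 54% = 54%.
Total: 36.4% + 0.966% + 2.6208% + 54% = 93.9868%.
Rounded: 93.99%.

93.99%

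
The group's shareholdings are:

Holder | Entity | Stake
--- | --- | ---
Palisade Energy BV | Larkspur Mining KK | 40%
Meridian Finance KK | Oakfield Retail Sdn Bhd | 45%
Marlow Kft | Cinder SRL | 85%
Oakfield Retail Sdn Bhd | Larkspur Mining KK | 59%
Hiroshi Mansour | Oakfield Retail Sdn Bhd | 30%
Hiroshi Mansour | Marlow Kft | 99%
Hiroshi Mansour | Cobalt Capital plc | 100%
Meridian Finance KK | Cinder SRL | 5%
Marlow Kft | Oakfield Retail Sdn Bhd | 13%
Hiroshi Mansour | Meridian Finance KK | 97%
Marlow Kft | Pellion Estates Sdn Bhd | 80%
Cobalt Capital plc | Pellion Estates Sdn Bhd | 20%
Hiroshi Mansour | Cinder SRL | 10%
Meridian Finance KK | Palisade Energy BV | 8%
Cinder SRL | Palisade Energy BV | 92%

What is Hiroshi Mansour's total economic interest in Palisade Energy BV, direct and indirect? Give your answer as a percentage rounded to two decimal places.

98.84%

Hiroshi reaches Palisade along 4 paths.
Via Cinder: 10% × 92% = 9.2%.
Via Meridian → Cinder: 97% × 5% × 92% = 4.462%.
Via Marlow → Cinder: 99% × 85% × 92% = 77.418%.
Via Meridian: 97% × 8% = 7.76%.
Total: 9.2% + 4.462% + 77.418% + 7.76% = 98.84%.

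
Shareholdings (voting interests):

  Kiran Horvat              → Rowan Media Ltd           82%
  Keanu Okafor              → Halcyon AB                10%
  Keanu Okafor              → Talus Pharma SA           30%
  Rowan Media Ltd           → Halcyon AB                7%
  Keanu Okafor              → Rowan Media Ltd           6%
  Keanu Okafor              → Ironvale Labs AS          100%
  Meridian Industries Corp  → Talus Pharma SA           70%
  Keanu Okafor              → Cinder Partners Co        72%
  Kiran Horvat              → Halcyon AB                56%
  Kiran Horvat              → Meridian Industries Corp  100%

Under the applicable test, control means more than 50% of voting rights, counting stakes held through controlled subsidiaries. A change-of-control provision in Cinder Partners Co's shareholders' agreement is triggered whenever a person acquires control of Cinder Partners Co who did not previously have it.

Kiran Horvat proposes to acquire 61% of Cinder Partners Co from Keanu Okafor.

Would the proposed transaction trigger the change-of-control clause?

The purchase adds only to Kiran's holdings (Keanu's stake shrinks), so Kiran is the only person who could newly come to control Cinder.
Kiran holds 100% of Meridian, so Kiran controls Meridian.
Kiran holds 82% of Rowan, so Kiran controls Rowan.
Rowan and Kiran together hold 7% + 56% = 63% of Halcyon, so Kiran controls Halcyon.
Meridian holds 70% of Talus, so Kiran controls Talus.
Neither Kiran nor any entity Kiran controls holds any voting interest in Cinder.
So before the transaction, Kiran does not control Cinder.
After the purchase, Kiran holds 61% of Cinder directly, and Keanu's stake falls to 11%.
Kiran holds 61% of Cinder, so Kiran controls Cinder.
Kiran did not control Cinder before and does after, so the clause is triggered.

Yes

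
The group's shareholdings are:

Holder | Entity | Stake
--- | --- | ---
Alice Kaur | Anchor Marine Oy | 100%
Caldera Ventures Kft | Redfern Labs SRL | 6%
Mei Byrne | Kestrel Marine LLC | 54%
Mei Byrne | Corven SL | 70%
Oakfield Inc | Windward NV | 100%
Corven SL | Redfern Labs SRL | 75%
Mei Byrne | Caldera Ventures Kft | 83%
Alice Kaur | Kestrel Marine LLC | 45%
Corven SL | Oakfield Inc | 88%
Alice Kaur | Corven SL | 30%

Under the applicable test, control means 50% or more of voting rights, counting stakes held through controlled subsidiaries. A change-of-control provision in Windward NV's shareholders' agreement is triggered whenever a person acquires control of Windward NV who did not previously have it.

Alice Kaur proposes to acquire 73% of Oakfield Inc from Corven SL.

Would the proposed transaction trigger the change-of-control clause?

Yes

The purchase adds only to Alice's holdings (Corven's stake shrinks), so Alice is the only person who could newly come to control Windward.
Alice holds 100% of Anchor, so Alice controls Anchor.
Neither Alice nor any entity Alice controls holds any voting interest in Windward.
So before the transaction, Alice does not control Windward.
After the purchase, Alice holds 73% of Oakfield directly, and Corven's stake falls to 15%.
Alice holds 73% of Oakfield, so Alice controls Oakfield.
Oakfield holds 100% of Windward, so Alice controls Windward.
Alice did not control Windward before and does after, so the clause is triggered.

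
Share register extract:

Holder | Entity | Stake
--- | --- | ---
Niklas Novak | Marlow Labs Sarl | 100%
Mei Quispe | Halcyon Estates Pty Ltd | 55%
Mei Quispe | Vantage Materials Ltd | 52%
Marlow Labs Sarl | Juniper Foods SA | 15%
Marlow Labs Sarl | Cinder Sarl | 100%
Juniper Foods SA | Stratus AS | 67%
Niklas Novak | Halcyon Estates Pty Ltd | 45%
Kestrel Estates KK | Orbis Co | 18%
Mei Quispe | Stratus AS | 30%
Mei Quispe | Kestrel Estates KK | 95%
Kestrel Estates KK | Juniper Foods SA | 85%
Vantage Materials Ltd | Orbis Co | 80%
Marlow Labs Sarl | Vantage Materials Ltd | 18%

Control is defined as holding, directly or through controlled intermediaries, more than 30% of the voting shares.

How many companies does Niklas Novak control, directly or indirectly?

Niklas holds 100% of Marlow, so Niklas controls Marlow.
Marlow holds 100% of Cinder, so Niklas controls Cinder.
Niklas holds 45% of Halcyon, so Niklas controls Halcyon.
No other company's threshold is met.
Niklas controls 3 companies.

3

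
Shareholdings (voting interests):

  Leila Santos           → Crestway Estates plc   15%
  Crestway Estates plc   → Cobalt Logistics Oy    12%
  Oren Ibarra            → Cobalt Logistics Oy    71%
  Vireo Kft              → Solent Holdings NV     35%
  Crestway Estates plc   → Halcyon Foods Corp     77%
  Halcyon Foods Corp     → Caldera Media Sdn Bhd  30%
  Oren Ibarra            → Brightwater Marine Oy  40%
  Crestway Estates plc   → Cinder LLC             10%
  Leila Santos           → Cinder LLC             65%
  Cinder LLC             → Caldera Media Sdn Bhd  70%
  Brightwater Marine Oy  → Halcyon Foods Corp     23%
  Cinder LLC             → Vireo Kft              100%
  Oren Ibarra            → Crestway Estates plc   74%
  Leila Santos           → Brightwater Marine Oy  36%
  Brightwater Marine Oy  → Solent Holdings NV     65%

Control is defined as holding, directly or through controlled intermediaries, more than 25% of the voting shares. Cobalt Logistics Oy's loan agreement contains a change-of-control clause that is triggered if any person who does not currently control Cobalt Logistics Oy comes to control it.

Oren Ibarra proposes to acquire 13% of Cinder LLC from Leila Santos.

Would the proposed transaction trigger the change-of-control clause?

The purchase adds only to Oren's holdings (Leila's stake shrinks), so Oren is the only person who could newly come to control Cobalt.
Oren holds 74% of Crestway, so Oren controls Crestway.
Oren and Crestway together hold 71% + 12% = 83% of Cobalt, so Oren controls Cobalt.
So Oren already controls Cobalt before the transaction.
After the purchase, Oren holds 13% of Cinder directly, and Leila's stake falls to 52%.
Oren controlled Cobalt already, so this is not a new person acquiring control; every other person's position is unchanged or reduced.
No new person acquires control, so the clause is not triggered.

No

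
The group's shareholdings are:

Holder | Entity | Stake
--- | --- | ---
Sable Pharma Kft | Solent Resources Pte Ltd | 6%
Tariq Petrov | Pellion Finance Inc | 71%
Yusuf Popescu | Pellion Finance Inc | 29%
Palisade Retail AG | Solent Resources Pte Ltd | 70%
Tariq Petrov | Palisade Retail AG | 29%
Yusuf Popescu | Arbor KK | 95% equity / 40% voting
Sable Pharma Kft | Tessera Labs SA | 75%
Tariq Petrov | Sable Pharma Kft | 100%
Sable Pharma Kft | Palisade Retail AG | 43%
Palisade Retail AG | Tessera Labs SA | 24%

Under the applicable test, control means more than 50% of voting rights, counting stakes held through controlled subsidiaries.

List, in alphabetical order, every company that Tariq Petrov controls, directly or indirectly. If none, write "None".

Palisade Retail AG, Pellion Finance Inc, Sable Pharma Kft, Solent Resources Pte Ltd, Tessera Labs SA

Tariq holds 71% of Pellion, so Tariq controls Pellion.
Tariq holds 100% of Sable, so Tariq controls Sable.
Sable and Tariq together hold 43% + 29% = 72% of Palisade, so Tariq controls Palisade.
Palisade and Sable together hold 24% + 75% = 99% of Tessera, so Tariq controls Tessera.
Palisade and Sable together hold 70% + 6% = 76% of Solent, so Tariq controls Solent.
No other company's threshold is met.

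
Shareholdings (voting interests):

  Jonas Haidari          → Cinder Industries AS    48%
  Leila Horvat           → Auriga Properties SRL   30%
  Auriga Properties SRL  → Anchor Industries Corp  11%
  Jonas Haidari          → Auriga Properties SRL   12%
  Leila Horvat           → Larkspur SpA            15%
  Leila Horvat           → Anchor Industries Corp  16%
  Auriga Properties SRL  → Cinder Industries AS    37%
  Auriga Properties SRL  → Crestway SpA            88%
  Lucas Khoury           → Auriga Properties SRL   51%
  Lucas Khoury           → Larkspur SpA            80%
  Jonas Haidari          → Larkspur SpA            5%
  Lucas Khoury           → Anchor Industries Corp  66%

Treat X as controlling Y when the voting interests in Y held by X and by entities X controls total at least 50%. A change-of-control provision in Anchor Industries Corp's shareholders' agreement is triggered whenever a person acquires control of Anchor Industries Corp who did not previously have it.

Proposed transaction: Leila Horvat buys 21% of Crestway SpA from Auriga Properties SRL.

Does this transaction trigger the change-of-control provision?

No

The purchase adds only to Leila's holdings (Auriga's stake shrinks), so Leila is the only person who could newly come to control Anchor.
Leila's largest direct stake is 30% in Auriga, which does not meet the threshold, so Leila controls no company.
In Anchor, Leila's side holds only 16%, not ≥ 50%.
So before the transaction, Leila does not control Anchor.
After the purchase, Leila holds 21% of Crestway directly, and Auriga's stake falls to 67%.
Leila's side now holds 21% of Crestway, not ≥ 50%, so Leila still does not control Crestway.
After the transaction, Leila's side holds 16% of Anchor, not ≥ 50%, so Leila still does not control Anchor.
No new person acquires control, so the clause is not triggered.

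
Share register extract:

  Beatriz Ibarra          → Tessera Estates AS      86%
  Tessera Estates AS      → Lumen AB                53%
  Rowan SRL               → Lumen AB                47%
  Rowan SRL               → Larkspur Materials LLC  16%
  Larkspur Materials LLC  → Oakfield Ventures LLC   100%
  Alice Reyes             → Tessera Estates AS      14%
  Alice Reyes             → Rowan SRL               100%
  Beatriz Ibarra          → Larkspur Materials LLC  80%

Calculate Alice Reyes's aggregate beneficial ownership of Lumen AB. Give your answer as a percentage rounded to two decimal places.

54.42%

Alice reaches Lumen along 2 paths.
Via Rowan: 100% × 47% = 47%.
Via Tessera: 14% × 53% = 7.42%.
Total: 47% + 7.42% = 54.42%.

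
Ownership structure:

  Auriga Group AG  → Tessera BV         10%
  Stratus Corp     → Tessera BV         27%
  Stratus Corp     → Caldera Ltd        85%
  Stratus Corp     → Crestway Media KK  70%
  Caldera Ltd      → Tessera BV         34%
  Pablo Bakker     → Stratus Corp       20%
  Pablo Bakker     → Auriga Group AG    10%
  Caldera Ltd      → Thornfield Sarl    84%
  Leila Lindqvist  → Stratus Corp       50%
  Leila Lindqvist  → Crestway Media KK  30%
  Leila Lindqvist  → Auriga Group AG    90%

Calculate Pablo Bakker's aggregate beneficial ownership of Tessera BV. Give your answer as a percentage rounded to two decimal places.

12.18%

Pablo reaches Tessera along 3 paths.
Via Auriga: 10% × 10% = 1%.
Via Stratus: 20% × 27% = 5.4%.
Via Stratus → Caldera: 20% × 85% × 34% = 5.78%.
Total: 1% + 5.4% + 5.78% = 12.18%.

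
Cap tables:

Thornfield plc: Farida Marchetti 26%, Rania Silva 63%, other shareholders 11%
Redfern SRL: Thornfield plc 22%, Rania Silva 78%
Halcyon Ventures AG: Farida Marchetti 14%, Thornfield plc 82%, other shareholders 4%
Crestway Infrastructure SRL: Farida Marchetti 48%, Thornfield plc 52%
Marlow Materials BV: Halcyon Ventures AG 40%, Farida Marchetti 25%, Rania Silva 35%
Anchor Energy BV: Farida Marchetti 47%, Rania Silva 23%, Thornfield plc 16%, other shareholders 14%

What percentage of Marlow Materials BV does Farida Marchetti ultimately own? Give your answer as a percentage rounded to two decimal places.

Farida reaches Marlow along 3 paths.
Via Halcyon: 14% × 40% = 5.6%.
Via Thornfield → Halcyon: 26% × 82% × 40% = 8.528%.
Direct stake: 25% = 25%.
Total: 5.6% + 8.528% + 25% = 39.128%.
Rounded: 39.13%.

39.13%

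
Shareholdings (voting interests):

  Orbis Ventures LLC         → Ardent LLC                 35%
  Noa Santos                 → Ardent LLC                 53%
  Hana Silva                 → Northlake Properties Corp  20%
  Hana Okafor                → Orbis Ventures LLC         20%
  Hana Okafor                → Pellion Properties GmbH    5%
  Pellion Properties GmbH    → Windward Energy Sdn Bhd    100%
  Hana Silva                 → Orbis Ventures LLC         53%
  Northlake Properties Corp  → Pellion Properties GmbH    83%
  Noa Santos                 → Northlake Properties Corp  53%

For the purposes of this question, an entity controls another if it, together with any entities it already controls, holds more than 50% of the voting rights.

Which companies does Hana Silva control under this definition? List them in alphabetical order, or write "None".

Orbis Ventures LLC

Hana Silva holds 53% of Orbis, so Hana Silva controls Orbis.
No other company's threshold is met.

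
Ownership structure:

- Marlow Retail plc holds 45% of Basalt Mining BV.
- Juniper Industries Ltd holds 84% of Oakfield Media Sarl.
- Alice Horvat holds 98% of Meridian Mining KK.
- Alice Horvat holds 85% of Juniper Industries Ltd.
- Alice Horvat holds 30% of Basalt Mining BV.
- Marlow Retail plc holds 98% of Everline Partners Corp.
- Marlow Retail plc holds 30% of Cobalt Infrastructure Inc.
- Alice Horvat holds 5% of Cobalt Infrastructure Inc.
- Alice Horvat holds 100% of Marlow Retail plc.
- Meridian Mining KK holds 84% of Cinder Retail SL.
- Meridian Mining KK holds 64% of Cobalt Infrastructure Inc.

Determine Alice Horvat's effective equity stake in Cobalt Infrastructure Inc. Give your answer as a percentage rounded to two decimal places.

97.72%

Alice reaches Cobalt along 3 paths.
Via Marlow: 100% × 30% = 30%.
Direct stake: 5% = 5%.
Via Meridian: 98% × 64% = 62.72%.
Total: 30% + 5% + 62.72% = 97.72%.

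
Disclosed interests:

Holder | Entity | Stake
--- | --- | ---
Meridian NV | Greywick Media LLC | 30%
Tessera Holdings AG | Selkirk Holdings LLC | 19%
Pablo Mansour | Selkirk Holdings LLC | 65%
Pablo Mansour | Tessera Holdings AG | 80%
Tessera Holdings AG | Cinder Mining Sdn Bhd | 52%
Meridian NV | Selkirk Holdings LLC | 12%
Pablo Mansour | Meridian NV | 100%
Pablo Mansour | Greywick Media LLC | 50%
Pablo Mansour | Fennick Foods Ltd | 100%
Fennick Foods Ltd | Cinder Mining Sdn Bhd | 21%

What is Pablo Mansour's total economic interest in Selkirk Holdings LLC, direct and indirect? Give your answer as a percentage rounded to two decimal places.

92.20%

Pablo reaches Selkirk along 3 paths.
Via Meridian: 100% × 12% = 12%.
Direct stake: 65% = 65%.
Via Tessera: 80% × 19% = 15.2%.
Total: 12% + 65% + 15.2% = 92.2%.
Rounded: 92.20%.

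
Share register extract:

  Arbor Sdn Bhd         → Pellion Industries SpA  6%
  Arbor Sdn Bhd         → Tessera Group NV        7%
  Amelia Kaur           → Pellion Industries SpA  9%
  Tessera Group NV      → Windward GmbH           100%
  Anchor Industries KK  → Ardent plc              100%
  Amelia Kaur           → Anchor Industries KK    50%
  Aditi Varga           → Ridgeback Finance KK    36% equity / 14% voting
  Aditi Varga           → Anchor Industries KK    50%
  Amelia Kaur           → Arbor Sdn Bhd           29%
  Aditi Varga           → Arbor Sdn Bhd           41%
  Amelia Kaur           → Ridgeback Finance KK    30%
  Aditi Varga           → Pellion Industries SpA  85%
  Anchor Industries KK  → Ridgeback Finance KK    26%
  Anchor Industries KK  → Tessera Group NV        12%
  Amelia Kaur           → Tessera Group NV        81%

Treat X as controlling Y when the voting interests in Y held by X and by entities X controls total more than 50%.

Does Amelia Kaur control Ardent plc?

Amelia holds 81% of Tessera, so Amelia controls Tessera.
Tessera holds 100% of Windward, so Amelia controls Windward.
Neither Amelia nor any entity Amelia controls holds any voting interest in Ardent.
So Amelia does not control Ardent.

No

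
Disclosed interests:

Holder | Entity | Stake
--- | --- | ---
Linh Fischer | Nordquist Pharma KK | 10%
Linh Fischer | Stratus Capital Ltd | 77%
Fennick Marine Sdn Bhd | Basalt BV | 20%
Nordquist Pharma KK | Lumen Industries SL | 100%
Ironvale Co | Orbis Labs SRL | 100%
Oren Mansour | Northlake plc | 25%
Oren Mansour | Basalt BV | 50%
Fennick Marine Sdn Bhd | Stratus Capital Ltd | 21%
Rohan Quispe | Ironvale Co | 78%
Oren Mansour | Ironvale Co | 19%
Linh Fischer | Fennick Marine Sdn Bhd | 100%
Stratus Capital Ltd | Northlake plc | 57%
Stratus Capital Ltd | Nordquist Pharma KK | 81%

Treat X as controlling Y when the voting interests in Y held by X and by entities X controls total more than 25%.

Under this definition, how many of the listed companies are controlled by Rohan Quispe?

2

Rohan holds 78% of Ironvale, so Rohan controls Ironvale.
Ironvale holds 100% of Orbis, so Rohan controls Orbis.
No other company's threshold is met.
Rohan controls 2 companies.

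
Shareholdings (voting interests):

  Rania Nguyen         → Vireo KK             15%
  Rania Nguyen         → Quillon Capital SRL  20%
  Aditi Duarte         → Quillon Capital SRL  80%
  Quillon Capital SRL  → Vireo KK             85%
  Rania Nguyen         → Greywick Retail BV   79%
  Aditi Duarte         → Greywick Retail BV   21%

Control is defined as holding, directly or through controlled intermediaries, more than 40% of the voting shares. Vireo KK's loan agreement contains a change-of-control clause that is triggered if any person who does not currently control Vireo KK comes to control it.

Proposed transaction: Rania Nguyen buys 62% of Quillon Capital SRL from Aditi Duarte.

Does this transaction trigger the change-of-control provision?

Yes

The purchase adds only to Rania's holdings (Aditi's stake shrinks), so Rania is the only person who could newly come to control Vireo.
Rania holds 79% of Greywick, so Rania controls Greywick.
In Vireo, Rania's side holds only 15%, not > 40%.
So before the transaction, Rania does not control Vireo.
After the purchase, Rania's direct stake in Quillon rises to 20% + 62% = 82%, and Aditi's stake falls to 18%.
Rania holds 82% of Quillon, so Rania controls Quillon.
Quillon and Rania together hold 85% + 15% = 100% of Vireo, so Rania controls Vireo.
Rania did not control Vireo before and does after, so the clause is triggered.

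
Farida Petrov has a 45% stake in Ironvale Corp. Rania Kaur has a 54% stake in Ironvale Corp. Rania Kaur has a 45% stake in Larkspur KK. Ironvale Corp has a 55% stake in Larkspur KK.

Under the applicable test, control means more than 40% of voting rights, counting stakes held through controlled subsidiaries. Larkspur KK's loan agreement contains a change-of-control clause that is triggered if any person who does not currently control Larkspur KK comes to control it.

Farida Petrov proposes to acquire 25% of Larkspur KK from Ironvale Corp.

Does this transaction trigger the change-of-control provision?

No

The purchase adds only to Farida's holdings (Ironvale's stake shrinks), so Farida is the only person who could newly come to control Larkspur.
Farida holds 45% of Ironvale, so Farida controls Ironvale.
Ironvale holds 55% of Larkspur, so Farida controls Larkspur.
So Farida already controls Larkspur before the transaction.
After the purchase, Farida holds 25% of Larkspur directly, and Ironvale's stake falls to 30%.
Farida controlled Larkspur already, so this is not a new person acquiring control; every other person's position is unchanged or reduced.
No new person acquires control, so the clause is not triggered.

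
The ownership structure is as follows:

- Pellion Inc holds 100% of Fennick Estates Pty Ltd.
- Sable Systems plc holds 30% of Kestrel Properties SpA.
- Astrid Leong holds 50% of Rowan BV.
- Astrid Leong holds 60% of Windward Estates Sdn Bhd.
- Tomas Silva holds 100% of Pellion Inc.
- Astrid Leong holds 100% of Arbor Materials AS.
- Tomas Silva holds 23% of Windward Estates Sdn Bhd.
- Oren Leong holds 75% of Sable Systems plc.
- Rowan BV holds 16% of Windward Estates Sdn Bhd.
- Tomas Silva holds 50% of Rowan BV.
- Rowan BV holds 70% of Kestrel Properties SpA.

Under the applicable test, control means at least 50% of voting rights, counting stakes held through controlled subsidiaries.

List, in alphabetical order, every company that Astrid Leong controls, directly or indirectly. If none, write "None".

Astrid holds 50% of Rowan, so Astrid controls Rowan.
Astrid holds 100% of Arbor, so Astrid controls Arbor.
Rowan and Astrid together hold 16% + 60% = 76% of Windward, so Astrid controls Windward.
Rowan holds 70% of Kestrel, so Astrid controls Kestrel.
No other company's threshold is met.

Arbor Materials AS, Kestrel Properties SpA, Rowan BV, Windward Estates Sdn Bhd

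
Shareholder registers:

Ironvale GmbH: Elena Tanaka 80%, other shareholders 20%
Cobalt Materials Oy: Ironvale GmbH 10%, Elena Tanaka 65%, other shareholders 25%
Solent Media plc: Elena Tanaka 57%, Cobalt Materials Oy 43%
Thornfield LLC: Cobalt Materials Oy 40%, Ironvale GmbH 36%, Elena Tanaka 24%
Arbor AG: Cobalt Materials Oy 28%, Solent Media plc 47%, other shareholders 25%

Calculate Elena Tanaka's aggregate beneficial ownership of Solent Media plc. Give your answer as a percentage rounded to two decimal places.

Elena reaches Solent along 3 paths.
Direct stake: 57% = 57%.
Via Ironvale → Cobalt: 80% × 10% × 43% = 3.44%.
Via Cobalt: 65% × 43% = 27.95%.
Total: 57% + 3.44% + 27.95% = 88.39%.

88.39%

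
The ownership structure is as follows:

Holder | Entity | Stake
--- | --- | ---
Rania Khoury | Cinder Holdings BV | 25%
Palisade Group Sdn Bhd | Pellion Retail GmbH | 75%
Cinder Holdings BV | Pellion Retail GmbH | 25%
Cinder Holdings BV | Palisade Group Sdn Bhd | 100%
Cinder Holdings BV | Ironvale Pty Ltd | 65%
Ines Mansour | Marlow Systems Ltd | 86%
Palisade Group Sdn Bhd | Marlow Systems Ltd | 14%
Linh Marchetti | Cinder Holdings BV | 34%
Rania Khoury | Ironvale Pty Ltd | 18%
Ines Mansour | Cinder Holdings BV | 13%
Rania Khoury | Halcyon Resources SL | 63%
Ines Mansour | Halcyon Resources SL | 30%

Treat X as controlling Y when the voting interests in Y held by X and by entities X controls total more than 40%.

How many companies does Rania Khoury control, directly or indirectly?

Rania holds 63% of Halcyon, so Rania controls Halcyon.
No other company's threshold is met.
Rania controls 1 company.

1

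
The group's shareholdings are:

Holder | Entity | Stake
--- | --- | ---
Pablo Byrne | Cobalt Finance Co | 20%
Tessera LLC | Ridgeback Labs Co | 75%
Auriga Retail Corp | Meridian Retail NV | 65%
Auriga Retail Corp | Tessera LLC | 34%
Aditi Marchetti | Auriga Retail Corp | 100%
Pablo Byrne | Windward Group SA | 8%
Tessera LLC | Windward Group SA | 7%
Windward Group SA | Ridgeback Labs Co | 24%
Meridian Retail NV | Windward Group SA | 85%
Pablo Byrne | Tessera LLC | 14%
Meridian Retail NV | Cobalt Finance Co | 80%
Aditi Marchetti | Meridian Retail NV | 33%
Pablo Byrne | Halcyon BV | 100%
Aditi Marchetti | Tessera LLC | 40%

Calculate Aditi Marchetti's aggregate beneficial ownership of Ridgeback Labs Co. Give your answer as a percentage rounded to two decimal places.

Aditi reaches Ridgeback along 6 paths.
Via Meridian → Windward: 33% × 85% × 24% = 6.732%.
Via Auriga → Meridian → Windward: 100% × 65% × 85% × 24% = 13.26%.
Via Auriga → Tessera → Windward: 100% × 34% × 7% × 24% = 0.5712%.
Via Tessera → Windward: 40% × 7% × 24% = 0.672%.
Via Auriga → Tessera: 100% × 34% × 75% = 25.5%.
Via Tessera: 40% × 75% = 30%.
Total: 6.732% + 13.26% + 0.5712% + 0.672% + 25.5% + 30% = 76.7352%.
Rounded: 76.74%.

76.74%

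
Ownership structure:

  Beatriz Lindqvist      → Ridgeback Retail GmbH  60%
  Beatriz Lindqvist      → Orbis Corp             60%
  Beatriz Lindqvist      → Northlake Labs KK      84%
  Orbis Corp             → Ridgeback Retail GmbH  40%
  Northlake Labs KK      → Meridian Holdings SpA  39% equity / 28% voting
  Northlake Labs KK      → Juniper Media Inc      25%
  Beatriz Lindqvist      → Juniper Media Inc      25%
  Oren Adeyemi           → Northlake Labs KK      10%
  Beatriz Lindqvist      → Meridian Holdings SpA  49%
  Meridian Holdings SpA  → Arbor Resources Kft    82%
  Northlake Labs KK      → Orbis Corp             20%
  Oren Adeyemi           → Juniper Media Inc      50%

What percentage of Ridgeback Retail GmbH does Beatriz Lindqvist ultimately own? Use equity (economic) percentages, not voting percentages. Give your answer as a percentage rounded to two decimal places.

Beatriz reaches Ridgeback along 3 paths.
Direct stake: 60% = 60%.
Via Orbis: 60% × 40% = 24%.
Via Northlake → Orbis: 84% × 20% × 40% = 6.72%.
Total: 60% + 24% + 6.72% = 90.72%.

90.72%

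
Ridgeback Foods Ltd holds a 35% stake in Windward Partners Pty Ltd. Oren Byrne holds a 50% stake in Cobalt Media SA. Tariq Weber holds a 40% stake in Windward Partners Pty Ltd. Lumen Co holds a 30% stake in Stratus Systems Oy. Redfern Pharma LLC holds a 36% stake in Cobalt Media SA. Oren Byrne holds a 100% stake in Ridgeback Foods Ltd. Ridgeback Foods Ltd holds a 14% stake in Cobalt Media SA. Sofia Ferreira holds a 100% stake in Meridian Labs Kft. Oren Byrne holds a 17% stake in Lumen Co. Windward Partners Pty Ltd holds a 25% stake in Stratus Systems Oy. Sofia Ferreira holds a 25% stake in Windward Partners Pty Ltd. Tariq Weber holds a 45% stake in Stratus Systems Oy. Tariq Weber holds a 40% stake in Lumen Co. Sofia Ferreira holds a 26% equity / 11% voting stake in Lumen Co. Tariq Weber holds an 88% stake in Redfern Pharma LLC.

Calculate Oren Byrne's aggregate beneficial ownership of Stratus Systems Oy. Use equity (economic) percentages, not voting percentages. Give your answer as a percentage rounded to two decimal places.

13.85%

Oren reaches Stratus along 2 paths.
Via Ridgeback → Windward: 100% × 35% × 25% = 8.75%.
Via Lumen: 17% × 30% = 5.1%.
Total: 8.75% + 5.1% = 13.85%.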